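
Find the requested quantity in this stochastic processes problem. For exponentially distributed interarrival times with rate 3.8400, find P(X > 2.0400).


P(X > t) = exp(-lambda * t)
= exp(-3.8400 * 2.0400)
= exp(-7.8336) = 3.9620e-04

3.9620e-04


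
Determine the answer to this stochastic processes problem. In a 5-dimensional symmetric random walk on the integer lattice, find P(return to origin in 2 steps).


P(return in 2 steps) = P(reverse first step) = 1/(2d)
= 1/10
= 0.1000

0.1000


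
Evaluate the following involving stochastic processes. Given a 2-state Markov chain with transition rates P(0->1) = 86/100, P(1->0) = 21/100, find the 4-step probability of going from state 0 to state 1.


Computing P^4 by matrix multiplication.
P = [[0.1400, 0.8600], [0.2100, 0.7900]]
After raising P to the power 4:
P^4(0,1) = 0.8037

0.8037


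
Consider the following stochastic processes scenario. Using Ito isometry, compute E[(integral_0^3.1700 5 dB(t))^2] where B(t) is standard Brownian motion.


By Ito isometry: E[(int f dB)^2] = int f^2 dt
= 5^2 * 3.1700
= 25 * 3.1700 = 79.2500

79.2500


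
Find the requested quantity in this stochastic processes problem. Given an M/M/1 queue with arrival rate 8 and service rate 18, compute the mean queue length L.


rho = 8/18 = 0.4444
L = rho/(1-rho)
= 0.4444/0.5556
= 0.8000

0.8000


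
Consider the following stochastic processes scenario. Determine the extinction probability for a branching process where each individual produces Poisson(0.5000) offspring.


Since mu = 0.5000 <= 1, extinction probability = 1.

1.0000


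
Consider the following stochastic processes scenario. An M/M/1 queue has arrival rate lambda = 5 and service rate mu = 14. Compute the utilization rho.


rho = lambda/mu
= 5/14
= 0.3571

0.3571


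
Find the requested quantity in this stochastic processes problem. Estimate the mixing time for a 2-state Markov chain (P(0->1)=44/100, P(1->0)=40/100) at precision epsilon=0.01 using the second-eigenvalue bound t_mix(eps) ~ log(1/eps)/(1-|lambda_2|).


lambda_2 = |1 - p01 - p10| = |1 - 0.4400 - 0.4000| = 0.1600
t_mix ~ log(1/eps)/(1 - |lambda_2|)
= log(100)/(1 - 0.1600) = 4.6052/0.8400
= 5.4823

5.4823


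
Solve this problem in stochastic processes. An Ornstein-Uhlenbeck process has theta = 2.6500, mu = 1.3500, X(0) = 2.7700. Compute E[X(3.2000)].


E[X(t)] = mu + (X(0) - mu)*exp(-theta*t)
= 1.3500 + (2.7700 - 1.3500)*exp(-2.6500*3.2000)
= 1.3500 + 1.4200 * 2.0758e-04
= 1.3503

1.3503


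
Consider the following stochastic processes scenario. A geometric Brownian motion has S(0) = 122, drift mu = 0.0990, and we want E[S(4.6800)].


E[S(t)] = S(0) * exp(mu * t)
= 122 * exp(0.0990 * 4.6800)
= 122 * 1.5893
= 193.8997

193.8997


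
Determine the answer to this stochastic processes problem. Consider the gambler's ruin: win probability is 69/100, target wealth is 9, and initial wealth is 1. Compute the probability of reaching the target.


Gambler's ruin formula:
r = q/p = 0.3100/0.6900 = 0.4493
P(win) = (1 - r^i)/(1 - r^N)
= (1 - 0.4493^1)/(1 - 0.4493^9)
= 0.5511

0.5511


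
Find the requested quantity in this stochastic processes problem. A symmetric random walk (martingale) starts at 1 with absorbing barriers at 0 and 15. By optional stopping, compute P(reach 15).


By optional stopping theorem: E(M at tau) = M(0) = 1
P(hit 15)*15 + P(hit 0)*0 = 1
P(hit 15) = (1 - 0)/(15 - 0) = 1/15 = 0.0667

0.0667


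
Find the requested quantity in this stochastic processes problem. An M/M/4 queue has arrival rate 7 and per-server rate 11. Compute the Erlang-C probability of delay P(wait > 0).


a = lambda/mu = 0.6364
rho = a/c = 0.1591
Erlang-C formula applied:
C(c,a) = 0.0043

0.0043


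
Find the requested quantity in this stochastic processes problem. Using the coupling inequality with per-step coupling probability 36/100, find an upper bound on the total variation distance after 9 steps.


TV distance bound <= (1-delta)^n
= (1 - 0.3600)^9
= 0.6400^9
= 0.0180

0.0180


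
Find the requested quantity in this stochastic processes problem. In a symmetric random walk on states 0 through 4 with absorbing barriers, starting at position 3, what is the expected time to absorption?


For symmetric RW on 0,...,N with absorbing barriers, E(i) = i*(N-i)
E(3) = 3 * 1 = 3

3


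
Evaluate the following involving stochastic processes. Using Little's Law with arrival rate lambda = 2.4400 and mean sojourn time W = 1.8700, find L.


Little's Law: L = lambda * W
= 2.4400 * 1.8700
= 4.5628

4.5628


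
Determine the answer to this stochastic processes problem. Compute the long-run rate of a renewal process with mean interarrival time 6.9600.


Long-run renewal rate = 1/E(X)
= 1/6.9600
= 0.1437

0.1437


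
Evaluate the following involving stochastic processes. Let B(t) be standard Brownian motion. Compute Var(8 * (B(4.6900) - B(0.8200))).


Var(alpha*(B(t)-B(s))) = alpha^2 * (t-s)
= 8^2 * (4.6900 - 0.8200)
= 64 * 3.8700
= 247.6800

247.6800


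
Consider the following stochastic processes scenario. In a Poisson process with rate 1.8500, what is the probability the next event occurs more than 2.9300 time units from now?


P(X > t) = exp(-lambda * t)
= exp(-1.8500 * 2.9300)
= exp(-5.4205) = 0.0044

0.0044


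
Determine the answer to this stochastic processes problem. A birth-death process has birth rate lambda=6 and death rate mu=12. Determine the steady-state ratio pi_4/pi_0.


For birth-death process, pi_n/pi_0 = (lambda/mu)^n
= (6/12)^4
= 0.0625

0.0625


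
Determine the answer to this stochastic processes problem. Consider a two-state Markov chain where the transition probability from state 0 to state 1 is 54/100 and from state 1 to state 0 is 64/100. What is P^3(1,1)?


Computing P^3 by matrix multiplication.
P = [[0.4600, 0.5400], [0.6400, 0.3600]]
After raising P to the power 3:
P^3(1,1) = 0.4545

0.4545


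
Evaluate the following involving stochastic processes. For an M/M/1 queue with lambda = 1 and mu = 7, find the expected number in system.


rho = 1/7 = 0.1429
L = rho/(1-rho)
= 0.1429/0.8571
= 0.1667

0.1667


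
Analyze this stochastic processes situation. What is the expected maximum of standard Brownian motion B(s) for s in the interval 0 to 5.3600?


E(max B(s)) = sqrt(2t/pi)
= sqrt(2*5.3600/pi)
= sqrt(3.4123)
= 1.8472

1.8472


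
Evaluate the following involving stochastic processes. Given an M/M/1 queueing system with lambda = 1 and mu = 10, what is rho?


rho = lambda/mu
= 1/10
= 0.1000

0.1000


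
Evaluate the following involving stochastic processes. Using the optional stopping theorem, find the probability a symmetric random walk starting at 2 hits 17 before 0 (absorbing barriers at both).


By optional stopping theorem: E(M at tau) = M(0) = 2
P(hit 17)*17 + P(hit 0)*0 = 2
P(hit 17) = (2 - 0)/(17 - 0) = 2/17 = 0.1176

0.1176


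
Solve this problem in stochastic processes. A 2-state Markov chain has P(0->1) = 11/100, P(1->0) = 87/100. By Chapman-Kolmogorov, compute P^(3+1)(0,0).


P^4 = P^3 * P^1
Computing via matrix multiplication of the transition matrix.
Entry (0,0) of P^4 = 0.8878

0.8878


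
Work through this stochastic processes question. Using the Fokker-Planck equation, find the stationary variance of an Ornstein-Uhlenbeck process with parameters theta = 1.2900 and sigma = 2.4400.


Stationary variance = sigma^2 / (2*theta)
= 2.4400^2 / (2*1.2900)
= 5.9536 / 2.5800
= 2.3076

2.3076


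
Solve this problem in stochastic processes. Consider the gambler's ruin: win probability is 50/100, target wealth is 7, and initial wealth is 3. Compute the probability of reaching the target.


p = 1/2: P(win) = i/N = 3/7
= 0.4286

0.4286


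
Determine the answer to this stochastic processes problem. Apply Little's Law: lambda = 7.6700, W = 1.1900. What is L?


Little's Law: L = lambda * W
= 7.6700 * 1.1900
= 9.1273

9.1273


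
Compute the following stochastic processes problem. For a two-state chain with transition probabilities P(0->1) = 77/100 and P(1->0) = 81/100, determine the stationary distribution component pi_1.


Stationary distribution: pi_0 = p10/(p01+p10), pi_1 = p01/(p01+p10)
p01 = 0.7700, p10 = 0.8100
pi_1 = 0.4873

0.4873


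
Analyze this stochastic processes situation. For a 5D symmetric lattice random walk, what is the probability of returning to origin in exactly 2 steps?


P(return in 2 steps) = P(reverse first step) = 1/(2d)
= 1/10
= 0.1000

0.1000


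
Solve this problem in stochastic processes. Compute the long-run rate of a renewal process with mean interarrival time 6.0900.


Long-run renewal rate = 1/E(X)
= 1/6.0900
= 0.1642

0.1642


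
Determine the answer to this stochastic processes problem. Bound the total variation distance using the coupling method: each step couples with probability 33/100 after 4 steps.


TV distance bound <= (1-delta)^n
= (1 - 0.3300)^4
= 0.6700^4
= 0.2015

0.2015


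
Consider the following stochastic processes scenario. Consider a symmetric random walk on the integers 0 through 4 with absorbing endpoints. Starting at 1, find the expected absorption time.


For symmetric RW on 0,...,N with absorbing barriers, E(i) = i*(N-i)
E(1) = 1 * 3 = 3

3


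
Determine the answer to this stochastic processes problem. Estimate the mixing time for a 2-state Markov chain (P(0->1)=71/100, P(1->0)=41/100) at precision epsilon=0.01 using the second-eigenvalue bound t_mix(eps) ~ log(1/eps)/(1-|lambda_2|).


lambda_2 = |1 - p01 - p10| = |1 - 0.7100 - 0.4100| = 0.1200
t_mix ~ log(1/eps)/(1 - |lambda_2|)
= log(100)/(1 - 0.1200) = 4.6052/0.8800
= 5.2331

5.2331


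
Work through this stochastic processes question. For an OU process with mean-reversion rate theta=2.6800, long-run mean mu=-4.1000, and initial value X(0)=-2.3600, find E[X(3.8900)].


E[X(t)] = mu + (X(0) - mu)*exp(-theta*t)
= -4.1000 + (-2.3600 - -4.1000)*exp(-2.6800*3.8900)
= -4.1000 + 1.7400 * 2.9675e-05
= -4.0999

-4.0999


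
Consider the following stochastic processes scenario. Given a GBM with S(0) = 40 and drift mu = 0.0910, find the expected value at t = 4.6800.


E[S(t)] = S(0) * exp(mu * t)
= 40 * exp(0.0910 * 4.6800)
= 40 * 1.5309
= 61.2375

61.2375


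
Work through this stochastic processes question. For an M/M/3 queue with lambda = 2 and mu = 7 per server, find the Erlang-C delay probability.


a = lambda/mu = 0.2857
rho = a/c = 0.0952
Erlang-C formula applied:
C(c,a) = 0.0032

0.0032


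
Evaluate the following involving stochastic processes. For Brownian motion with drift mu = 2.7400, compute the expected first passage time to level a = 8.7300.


Expected first passage time = a/mu
= 8.7300/2.7400
= 3.1861

3.1861


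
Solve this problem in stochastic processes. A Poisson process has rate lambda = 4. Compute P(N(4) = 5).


P(N(t)=k) = (lambda*t)^k * exp(-lambda*t) / k!
lambda*t = 16
= 16^5 * exp(-16) / 5!
= 1048576 * 1.1254e-07 / 120
= 9.8335e-04

9.8335e-04


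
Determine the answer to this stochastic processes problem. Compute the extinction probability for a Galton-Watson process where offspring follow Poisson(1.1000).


Since mu = 1.1000 > 1, extinction prob q < 1.
Solve s = exp(mu*(s-1)) iteratively.
q = 0.8239

0.8239


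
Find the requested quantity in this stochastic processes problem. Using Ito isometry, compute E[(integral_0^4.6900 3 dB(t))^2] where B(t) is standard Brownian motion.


By Ito isometry: E[(int f dB)^2] = int f^2 dt
= 3^2 * 4.6900
= 9 * 4.6900 = 42.2100

42.2100


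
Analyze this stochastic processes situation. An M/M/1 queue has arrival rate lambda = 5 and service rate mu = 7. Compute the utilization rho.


rho = lambda/mu
= 5/7
= 0.7143

0.7143


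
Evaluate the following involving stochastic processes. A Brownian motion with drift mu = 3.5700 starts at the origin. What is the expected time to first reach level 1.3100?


Expected first passage time = a/mu
= 1.3100/3.5700
= 0.3669

0.3669


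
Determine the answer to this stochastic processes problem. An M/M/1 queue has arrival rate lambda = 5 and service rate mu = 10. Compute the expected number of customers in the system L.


rho = 5/10 = 0.5000
L = rho/(1-rho)
= 0.5000/0.5000
= 1.0000

1.0000


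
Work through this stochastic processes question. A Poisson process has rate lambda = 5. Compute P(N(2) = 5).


P(N(t)=k) = (lambda*t)^k * exp(-lambda*t) / k!
lambda*t = 10
= 10^5 * exp(-10) / 5!
= 100000 * 4.5400e-05 / 120
= 0.0378

0.0378


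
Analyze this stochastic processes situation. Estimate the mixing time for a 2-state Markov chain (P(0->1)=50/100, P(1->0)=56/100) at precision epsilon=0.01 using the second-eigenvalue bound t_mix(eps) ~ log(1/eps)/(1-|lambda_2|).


lambda_2 = |1 - p01 - p10| = |1 - 0.5000 - 0.5600| = 0.0600
t_mix ~ log(1/eps)/(1 - |lambda_2|)
= log(100)/(1 - 0.0600) = 4.6052/0.9400
= 4.8991

4.8991


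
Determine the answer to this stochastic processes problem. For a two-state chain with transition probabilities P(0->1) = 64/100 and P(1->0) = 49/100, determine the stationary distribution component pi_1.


Stationary distribution: pi_0 = p10/(p01+p10), pi_1 = p01/(p01+p10)
p01 = 0.6400, p10 = 0.4900
pi_1 = 0.5664

0.5664


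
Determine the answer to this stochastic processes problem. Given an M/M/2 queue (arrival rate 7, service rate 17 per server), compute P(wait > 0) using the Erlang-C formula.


a = lambda/mu = 0.4118
rho = a/c = 0.2059
Erlang-C formula applied:
C(c,a) = 0.0703

0.0703


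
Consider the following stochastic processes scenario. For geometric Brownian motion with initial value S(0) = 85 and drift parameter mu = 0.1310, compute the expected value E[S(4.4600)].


E[S(t)] = S(0) * exp(mu * t)
= 85 * exp(0.1310 * 4.4600)
= 85 * 1.7937
= 152.4614

152.4614


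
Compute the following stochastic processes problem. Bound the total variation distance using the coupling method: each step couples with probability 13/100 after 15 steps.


TV distance bound <= (1-delta)^n
= (1 - 0.1300)^15
= 0.8700^15
= 0.1238

0.1238


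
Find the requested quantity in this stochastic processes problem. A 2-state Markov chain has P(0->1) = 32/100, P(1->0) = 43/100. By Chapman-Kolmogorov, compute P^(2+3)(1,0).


P^5 = P^2 * P^3
Computing via matrix multiplication of the transition matrix.
Entry (1,0) of P^5 = 0.5728

0.5728


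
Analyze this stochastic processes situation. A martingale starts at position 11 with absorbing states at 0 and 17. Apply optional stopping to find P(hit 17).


By optional stopping theorem: E(M at tau) = M(0) = 11
P(hit 17)*17 + P(hit 0)*0 = 11
P(hit 17) = (11 - 0)/(17 - 0) = 11/17 = 0.6471

0.6471


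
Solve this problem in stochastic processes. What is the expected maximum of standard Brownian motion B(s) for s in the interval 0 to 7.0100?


E(max B(s)) = sqrt(2t/pi)
= sqrt(2*7.0100/pi)
= sqrt(4.4627)
= 2.1125

2.1125


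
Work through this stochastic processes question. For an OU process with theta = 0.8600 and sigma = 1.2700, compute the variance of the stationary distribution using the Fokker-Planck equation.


Stationary variance = sigma^2 / (2*theta)
= 1.2700^2 / (2*0.8600)
= 1.6129 / 1.7200
= 0.9377

0.9377


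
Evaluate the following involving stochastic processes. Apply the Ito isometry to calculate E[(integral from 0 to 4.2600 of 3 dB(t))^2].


By Ito isometry: E[(int f dB)^2] = int f^2 dt
= 3^2 * 4.2600
= 9 * 4.2600 = 38.3400

38.3400


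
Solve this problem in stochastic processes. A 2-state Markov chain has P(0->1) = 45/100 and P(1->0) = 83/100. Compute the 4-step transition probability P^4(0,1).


Computing P^4 by matrix multiplication.
P = [[0.5500, 0.4500], [0.8300, 0.1700]]
After raising P to the power 4:
P^4(0,1) = 0.3494

0.3494


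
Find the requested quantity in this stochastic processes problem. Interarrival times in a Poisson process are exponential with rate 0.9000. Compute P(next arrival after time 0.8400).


P(X > t) = exp(-lambda * t)
= exp(-0.9000 * 0.8400)
= exp(-0.7560) = 0.4695

0.4695


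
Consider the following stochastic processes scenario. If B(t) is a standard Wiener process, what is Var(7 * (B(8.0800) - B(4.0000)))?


Var(alpha*(B(t)-B(s))) = alpha^2 * (t-s)
= 7^2 * (8.0800 - 4.0000)
= 49 * 4.0800
= 199.9200

199.9200


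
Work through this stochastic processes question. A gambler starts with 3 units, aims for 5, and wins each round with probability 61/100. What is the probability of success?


Gambler's ruin formula:
r = q/p = 0.3900/0.6100 = 0.6393
P(win) = (1 - r^i)/(1 - r^N)
= (1 - 0.6393^3)/(1 - 0.6393^5)
= 0.8270

0.8270


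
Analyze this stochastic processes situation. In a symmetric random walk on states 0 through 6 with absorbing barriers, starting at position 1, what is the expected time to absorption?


For symmetric RW on 0,...,N with absorbing barriers, E(i) = i*(N-i)
E(1) = 1 * 5 = 5

5


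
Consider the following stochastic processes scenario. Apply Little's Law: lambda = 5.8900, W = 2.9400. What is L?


Little's Law: L = lambda * W
= 5.8900 * 2.9400
= 17.3166

17.3166


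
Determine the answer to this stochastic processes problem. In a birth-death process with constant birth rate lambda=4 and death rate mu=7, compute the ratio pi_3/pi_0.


For birth-death process, pi_n/pi_0 = (lambda/mu)^n
= (4/7)^3
= 0.1866

0.1866


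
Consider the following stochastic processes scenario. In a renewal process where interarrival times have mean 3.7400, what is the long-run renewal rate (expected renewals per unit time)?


Long-run renewal rate = 1/E(X)
= 1/3.7400
= 0.2674

0.2674


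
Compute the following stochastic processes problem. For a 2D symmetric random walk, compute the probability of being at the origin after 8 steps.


P = C(8,4)^2 / 4^8
= 70^2 / 65536
= 4900 / 65536
= 0.0748

0.0748


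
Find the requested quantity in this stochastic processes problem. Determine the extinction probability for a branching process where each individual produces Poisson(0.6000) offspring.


Since mu = 0.6000 <= 1, extinction probability = 1.

1.0000


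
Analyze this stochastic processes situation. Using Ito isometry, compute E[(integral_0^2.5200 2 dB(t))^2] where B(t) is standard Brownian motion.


By Ito isometry: E[(int f dB)^2] = int f^2 dt
= 2^2 * 2.5200
= 4 * 2.5200 = 10.0800

10.0800


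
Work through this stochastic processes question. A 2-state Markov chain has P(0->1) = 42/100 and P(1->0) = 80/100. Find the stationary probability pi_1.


Stationary distribution: pi_0 = p10/(p01+p10), pi_1 = p01/(p01+p10)
p01 = 0.4200, p10 = 0.8000
pi_1 = 0.3443

0.3443


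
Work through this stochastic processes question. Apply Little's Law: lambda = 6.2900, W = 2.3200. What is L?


Little's Law: L = lambda * W
= 6.2900 * 2.3200
= 14.5928

14.5928


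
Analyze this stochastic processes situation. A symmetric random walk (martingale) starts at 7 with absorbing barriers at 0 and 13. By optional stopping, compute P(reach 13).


By optional stopping theorem: E(M at tau) = M(0) = 7
P(hit 13)*13 + P(hit 0)*0 = 7
P(hit 13) = (7 - 0)/(13 - 0) = 7/13 = 0.5385

0.5385


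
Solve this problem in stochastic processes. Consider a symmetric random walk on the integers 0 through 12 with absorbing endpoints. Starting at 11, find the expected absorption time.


For symmetric RW on 0,...,N with absorbing barriers, E(i) = i*(N-i)
E(11) = 11 * 1 = 11

11


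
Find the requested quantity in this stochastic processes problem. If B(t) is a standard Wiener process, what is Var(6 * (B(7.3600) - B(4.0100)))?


Var(alpha*(B(t)-B(s))) = alpha^2 * (t-s)
= 6^2 * (7.3600 - 4.0100)
= 36 * 3.3500
= 120.6000

120.6000


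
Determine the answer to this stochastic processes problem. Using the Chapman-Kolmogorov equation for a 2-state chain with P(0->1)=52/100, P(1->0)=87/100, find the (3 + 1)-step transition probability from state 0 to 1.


P^4 = P^3 * P^1
Computing via matrix multiplication of the transition matrix.
Entry (0,1) of P^4 = 0.3654

0.3654


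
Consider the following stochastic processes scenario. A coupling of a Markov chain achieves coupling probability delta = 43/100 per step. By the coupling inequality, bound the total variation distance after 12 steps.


TV distance bound <= (1-delta)^n
= (1 - 0.4300)^12
= 0.5700^12
= 0.0012

0.0012


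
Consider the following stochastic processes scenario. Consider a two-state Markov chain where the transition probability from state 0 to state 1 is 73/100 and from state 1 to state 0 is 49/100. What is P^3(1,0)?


Computing P^3 by matrix multiplication.
P = [[0.2700, 0.7300], [0.4900, 0.5100]]
After raising P to the power 3:
P^3(1,0) = 0.4059

0.4059


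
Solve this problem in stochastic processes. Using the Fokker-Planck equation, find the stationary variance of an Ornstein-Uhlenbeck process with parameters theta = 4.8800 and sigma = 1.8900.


Stationary variance = sigma^2 / (2*theta)
= 1.8900^2 / (2*4.8800)
= 3.5721 / 9.7600
= 0.3660

0.3660


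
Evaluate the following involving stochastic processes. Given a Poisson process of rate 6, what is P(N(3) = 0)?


P(N(t)=k) = (lambda*t)^k * exp(-lambda*t) / k!
lambda*t = 18
= 18^0 * exp(-18) / 0!
= 1 * 1.5230e-08 / 1
= 1.5230e-08

1.5230e-08


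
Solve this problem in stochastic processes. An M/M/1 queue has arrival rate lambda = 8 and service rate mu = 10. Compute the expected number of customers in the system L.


rho = 8/10 = 0.8000
L = rho/(1-rho)
= 0.8000/0.2000
= 4.0000

4.0000


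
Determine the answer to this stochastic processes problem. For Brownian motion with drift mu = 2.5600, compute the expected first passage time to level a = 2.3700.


Expected first passage time = a/mu
= 2.3700/2.5600
= 0.9258

0.9258


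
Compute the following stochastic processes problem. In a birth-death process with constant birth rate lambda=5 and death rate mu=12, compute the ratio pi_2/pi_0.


For birth-death process, pi_n/pi_0 = (lambda/mu)^n
= (5/12)^2
= 0.1736

0.1736


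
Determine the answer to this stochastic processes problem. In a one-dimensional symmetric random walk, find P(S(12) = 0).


P(S(12) = 0) = C(12,6) / 4^6
= 924 / 4096
= 0.2256

0.2256


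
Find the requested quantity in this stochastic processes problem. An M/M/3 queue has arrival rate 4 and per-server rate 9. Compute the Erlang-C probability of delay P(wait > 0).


a = lambda/mu = 0.4444
rho = a/c = 0.1481
Erlang-C formula applied:
C(c,a) = 0.0110

0.0110


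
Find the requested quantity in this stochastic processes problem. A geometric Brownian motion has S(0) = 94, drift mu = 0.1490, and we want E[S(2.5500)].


E[S(t)] = S(0) * exp(mu * t)
= 94 * exp(0.1490 * 2.5500)
= 94 * 1.4622
= 137.4479

137.4479


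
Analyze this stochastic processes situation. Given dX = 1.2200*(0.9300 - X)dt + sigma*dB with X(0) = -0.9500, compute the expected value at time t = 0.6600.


E[X(t)] = mu + (X(0) - mu)*exp(-theta*t)
= 0.9300 + (-0.9500 - 0.9300)*exp(-1.2200*0.6600)
= 0.9300 + -1.8800 * 0.4470
= 0.0896

0.0896


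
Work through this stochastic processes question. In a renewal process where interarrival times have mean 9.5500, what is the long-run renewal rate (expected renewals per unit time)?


Long-run renewal rate = 1/E(X)
= 1/9.5500
= 0.1047

0.1047


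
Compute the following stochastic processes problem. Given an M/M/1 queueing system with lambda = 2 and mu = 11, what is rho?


rho = lambda/mu
= 2/11
= 0.1818

0.1818


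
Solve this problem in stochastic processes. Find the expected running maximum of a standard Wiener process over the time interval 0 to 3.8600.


E(max B(s)) = sqrt(2t/pi)
= sqrt(2*3.8600/pi)
= sqrt(2.4574)
= 1.5676

1.5676


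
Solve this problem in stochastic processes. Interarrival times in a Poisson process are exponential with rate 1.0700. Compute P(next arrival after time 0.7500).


P(X > t) = exp(-lambda * t)
= exp(-1.0700 * 0.7500)
= exp(-0.8025) = 0.4482

0.4482


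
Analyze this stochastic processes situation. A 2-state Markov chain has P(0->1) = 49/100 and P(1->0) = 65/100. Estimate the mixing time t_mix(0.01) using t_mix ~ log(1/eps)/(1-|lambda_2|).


lambda_2 = |1 - p01 - p10| = |1 - 0.4900 - 0.6500| = 0.1400
t_mix ~ log(1/eps)/(1 - |lambda_2|)
= log(100)/(1 - 0.1400) = 4.6052/0.8600
= 5.3548

5.3548


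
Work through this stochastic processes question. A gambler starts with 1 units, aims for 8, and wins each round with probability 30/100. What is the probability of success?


Gambler's ruin formula:
r = q/p = 0.7000/0.3000 = 2.3333
P(win) = (1 - r^i)/(1 - r^N)
= (1 - 2.3333^1)/(1 - 2.3333^8)
= 0.0015

0.0015


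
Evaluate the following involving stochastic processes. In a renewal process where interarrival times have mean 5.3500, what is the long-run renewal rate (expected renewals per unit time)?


Long-run renewal rate = 1/E(X)
= 1/5.3500
= 0.1869

0.1869


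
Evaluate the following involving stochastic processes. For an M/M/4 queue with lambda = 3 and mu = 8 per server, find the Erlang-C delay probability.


a = lambda/mu = 0.3750
rho = a/c = 0.0938
Erlang-C formula applied:
C(c,a) = 6.2488e-04

6.2488e-04


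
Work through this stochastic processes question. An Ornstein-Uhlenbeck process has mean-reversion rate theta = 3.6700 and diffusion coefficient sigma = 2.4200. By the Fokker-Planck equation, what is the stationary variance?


Stationary variance = sigma^2 / (2*theta)
= 2.4200^2 / (2*3.6700)
= 5.8564 / 7.3400
= 0.7979

0.7979


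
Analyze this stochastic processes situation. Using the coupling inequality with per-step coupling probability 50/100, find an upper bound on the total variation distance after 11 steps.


TV distance bound <= (1-delta)^n
= (1 - 0.5000)^11
= 0.5000^11
= 4.8828e-04

4.8828e-04


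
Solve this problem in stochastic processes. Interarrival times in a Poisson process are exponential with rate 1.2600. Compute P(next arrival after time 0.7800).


P(X > t) = exp(-lambda * t)
= exp(-1.2600 * 0.7800)
= exp(-0.9828) = 0.3743

0.3743


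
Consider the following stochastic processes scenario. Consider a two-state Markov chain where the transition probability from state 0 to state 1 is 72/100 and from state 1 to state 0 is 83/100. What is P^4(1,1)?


Computing P^4 by matrix multiplication.
P = [[0.2800, 0.7200], [0.8300, 0.1700]]
After raising P to the power 4:
P^4(1,1) = 0.5135

0.5135


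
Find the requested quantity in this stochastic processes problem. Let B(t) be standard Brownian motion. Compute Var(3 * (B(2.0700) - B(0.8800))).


Var(alpha*(B(t)-B(s))) = alpha^2 * (t-s)
= 3^2 * (2.0700 - 0.8800)
= 9 * 1.1900
= 10.7100

10.7100


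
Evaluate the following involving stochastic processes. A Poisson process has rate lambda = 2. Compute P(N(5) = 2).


P(N(t)=k) = (lambda*t)^k * exp(-lambda*t) / k!
lambda*t = 10
= 10^2 * exp(-10) / 2!
= 100 * 4.5400e-05 / 2
= 0.0023

0.0023


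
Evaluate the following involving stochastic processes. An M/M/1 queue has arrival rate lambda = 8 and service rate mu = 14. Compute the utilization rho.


rho = lambda/mu
= 8/14
= 0.5714

0.5714


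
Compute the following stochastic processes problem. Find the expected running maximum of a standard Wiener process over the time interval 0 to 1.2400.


E(max B(s)) = sqrt(2t/pi)
= sqrt(2*1.2400/pi)
= sqrt(0.7894)
= 0.8885

0.8885


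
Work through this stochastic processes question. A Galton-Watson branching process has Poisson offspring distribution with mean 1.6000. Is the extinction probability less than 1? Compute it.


Since mu = 1.6000 > 1, extinction prob q < 1.
Solve s = exp(mu*(s-1)) iteratively.
q = 0.3580

0.3580


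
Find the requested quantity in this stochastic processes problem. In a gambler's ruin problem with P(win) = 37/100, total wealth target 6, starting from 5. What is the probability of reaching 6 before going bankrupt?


Gambler's ruin formula:
r = q/p = 0.6300/0.3700 = 1.7027
P(win) = (1 - r^i)/(1 - r^N)
= (1 - 1.7027^5)/(1 - 1.7027^6)
= 0.5696

0.5696


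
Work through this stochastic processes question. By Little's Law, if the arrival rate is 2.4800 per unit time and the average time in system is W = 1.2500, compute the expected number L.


Little's Law: L = lambda * W
= 2.4800 * 1.2500
= 3.1000

3.1000


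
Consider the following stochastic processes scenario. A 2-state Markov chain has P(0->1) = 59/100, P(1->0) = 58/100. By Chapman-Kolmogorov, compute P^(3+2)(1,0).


P^5 = P^3 * P^2
Computing via matrix multiplication of the transition matrix.
Entry (1,0) of P^5 = 0.4958

0.4958


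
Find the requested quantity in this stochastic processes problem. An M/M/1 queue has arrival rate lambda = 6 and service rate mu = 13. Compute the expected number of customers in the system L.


rho = 6/13 = 0.4615
L = rho/(1-rho)
= 0.4615/0.5385
= 0.8571

0.8571


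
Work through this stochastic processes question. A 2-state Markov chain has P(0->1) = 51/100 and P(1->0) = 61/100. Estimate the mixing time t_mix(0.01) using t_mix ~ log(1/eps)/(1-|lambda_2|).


lambda_2 = |1 - p01 - p10| = |1 - 0.5100 - 0.6100| = 0.1200
t_mix ~ log(1/eps)/(1 - |lambda_2|)
= log(100)/(1 - 0.1200) = 4.6052/0.8800
= 5.2331

5.2331


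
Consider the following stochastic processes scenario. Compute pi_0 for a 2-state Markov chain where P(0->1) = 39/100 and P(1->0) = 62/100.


Stationary distribution: pi_0 = p10/(p01+p10), pi_1 = p01/(p01+p10)
p01 = 0.3900, p10 = 0.6200
pi_0 = 0.6139

0.6139


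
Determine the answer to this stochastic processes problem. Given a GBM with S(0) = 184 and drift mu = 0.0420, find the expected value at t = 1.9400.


E[S(t)] = S(0) * exp(mu * t)
= 184 * exp(0.0420 * 1.9400)
= 184 * 1.0849
= 199.6200

199.6200


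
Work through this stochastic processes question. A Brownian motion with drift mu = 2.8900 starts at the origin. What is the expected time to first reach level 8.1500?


Expected first passage time = a/mu
= 8.1500/2.8900
= 2.8201

2.8201


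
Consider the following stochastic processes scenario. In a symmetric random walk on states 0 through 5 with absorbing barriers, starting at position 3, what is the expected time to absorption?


For symmetric RW on 0,...,N with absorbing barriers, E(i) = i*(N-i)
E(3) = 3 * 2 = 6

6


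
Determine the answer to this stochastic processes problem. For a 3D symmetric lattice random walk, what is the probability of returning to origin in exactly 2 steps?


P(return in 2 steps) = P(reverse first step) = 1/(2d)
= 1/6
= 0.1667

0.1667


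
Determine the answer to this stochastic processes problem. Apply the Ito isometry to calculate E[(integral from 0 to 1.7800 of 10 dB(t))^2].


By Ito isometry: E[(int f dB)^2] = int f^2 dt
= 10^2 * 1.7800
= 100 * 1.7800 = 178.0000

178.0000


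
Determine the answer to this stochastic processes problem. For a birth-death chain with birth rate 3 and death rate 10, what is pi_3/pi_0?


For birth-death process, pi_n/pi_0 = (lambda/mu)^n
= (3/10)^3
= 0.0270

0.0270


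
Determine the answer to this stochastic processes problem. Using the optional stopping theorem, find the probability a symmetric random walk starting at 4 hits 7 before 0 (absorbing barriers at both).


By optional stopping theorem: E(M at tau) = M(0) = 4
P(hit 7)*7 + P(hit 0)*0 = 4
P(hit 7) = (4 - 0)/(7 - 0) = 4/7 = 0.5714

0.5714


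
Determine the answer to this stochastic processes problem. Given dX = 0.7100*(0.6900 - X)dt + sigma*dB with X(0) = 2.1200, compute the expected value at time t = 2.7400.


E[X(t)] = mu + (X(0) - mu)*exp(-theta*t)
= 0.6900 + (2.1200 - 0.6900)*exp(-0.7100*2.7400)
= 0.6900 + 1.4300 * 0.1429
= 0.8944

0.8944


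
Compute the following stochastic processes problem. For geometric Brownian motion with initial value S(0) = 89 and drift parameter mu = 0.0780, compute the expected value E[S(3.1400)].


E[S(t)] = S(0) * exp(mu * t)
= 89 * exp(0.0780 * 3.1400)
= 89 * 1.2775
= 113.6992

113.6992


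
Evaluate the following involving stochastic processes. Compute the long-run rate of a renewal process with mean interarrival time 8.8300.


Long-run renewal rate = 1/E(X)
= 1/8.8300
= 0.1133

0.1133


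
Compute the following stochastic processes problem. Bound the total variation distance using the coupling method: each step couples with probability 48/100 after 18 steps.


TV distance bound <= (1-delta)^n
= (1 - 0.4800)^18
= 0.5200^18
= 7.7279e-06

7.7279e-06


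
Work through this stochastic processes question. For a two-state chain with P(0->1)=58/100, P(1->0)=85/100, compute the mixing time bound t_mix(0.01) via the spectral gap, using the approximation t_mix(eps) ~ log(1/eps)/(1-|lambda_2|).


lambda_2 = |1 - p01 - p10| = |1 - 0.5800 - 0.8500| = 0.4300
t_mix ~ log(1/eps)/(1 - |lambda_2|)
= log(100)/(1 - 0.4300) = 4.6052/0.5700
= 8.0792

8.0792


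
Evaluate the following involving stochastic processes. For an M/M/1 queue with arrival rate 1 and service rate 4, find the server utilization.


rho = lambda/mu
= 1/4
= 0.2500

0.2500


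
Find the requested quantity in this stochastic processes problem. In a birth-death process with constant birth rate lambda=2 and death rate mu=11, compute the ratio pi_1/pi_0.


For birth-death process, pi_n/pi_0 = (lambda/mu)^n
= (2/11)^1
= 0.1818

0.1818


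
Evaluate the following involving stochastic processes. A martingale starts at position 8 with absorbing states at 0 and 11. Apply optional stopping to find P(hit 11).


By optional stopping theorem: E(M at tau) = M(0) = 8
P(hit 11)*11 + P(hit 0)*0 = 8
P(hit 11) = (8 - 0)/(11 - 0) = 8/11 = 0.7273

0.7273


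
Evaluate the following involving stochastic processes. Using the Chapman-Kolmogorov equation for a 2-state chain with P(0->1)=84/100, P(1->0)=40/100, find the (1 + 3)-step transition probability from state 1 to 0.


P^4 = P^1 * P^3
Computing via matrix multiplication of the transition matrix.
Entry (1,0) of P^4 = 0.3215

0.3215


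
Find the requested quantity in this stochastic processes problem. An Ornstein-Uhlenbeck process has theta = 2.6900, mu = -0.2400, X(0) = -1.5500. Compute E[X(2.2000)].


E[X(t)] = mu + (X(0) - mu)*exp(-theta*t)
= -0.2400 + (-1.5500 - -0.2400)*exp(-2.6900*2.2000)
= -0.2400 + -1.3100 * 0.0027
= -0.2435

-0.2435


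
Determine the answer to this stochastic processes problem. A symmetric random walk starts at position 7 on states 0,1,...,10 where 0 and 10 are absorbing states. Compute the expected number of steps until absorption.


For symmetric RW on 0,...,N with absorbing barriers, E(i) = i*(N-i)
E(7) = 7 * 3 = 21

21


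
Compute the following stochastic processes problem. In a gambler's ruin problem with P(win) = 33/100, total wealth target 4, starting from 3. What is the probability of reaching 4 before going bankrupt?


Gambler's ruin formula:
r = q/p = 0.6700/0.3300 = 2.0303
P(win) = (1 - r^i)/(1 - r^N)
= (1 - 2.0303^3)/(1 - 2.0303^4)
= 0.4608

0.4608


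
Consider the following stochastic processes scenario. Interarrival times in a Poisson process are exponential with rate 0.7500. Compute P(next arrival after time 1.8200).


P(X > t) = exp(-lambda * t)
= exp(-0.7500 * 1.8200)
= exp(-1.3650) = 0.2554

0.2554


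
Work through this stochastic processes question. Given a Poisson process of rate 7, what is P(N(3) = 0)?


P(N(t)=k) = (lambda*t)^k * exp(-lambda*t) / k!
lambda*t = 21
= 21^0 * exp(-21) / 0!
= 1 * 7.5826e-10 / 1
= 7.5826e-10

7.5826e-10


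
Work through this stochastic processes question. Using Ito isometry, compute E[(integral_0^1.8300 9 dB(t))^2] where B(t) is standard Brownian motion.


By Ito isometry: E[(int f dB)^2] = int f^2 dt
= 9^2 * 1.8300
= 81 * 1.8300 = 148.2300

148.2300


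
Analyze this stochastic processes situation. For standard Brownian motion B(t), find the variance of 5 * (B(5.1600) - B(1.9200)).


Var(alpha*(B(t)-B(s))) = alpha^2 * (t-s)
= 5^2 * (5.1600 - 1.9200)
= 25 * 3.2400
= 81.0000

81.0000


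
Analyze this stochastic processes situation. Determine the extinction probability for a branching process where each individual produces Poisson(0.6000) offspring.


Since mu = 0.6000 <= 1, extinction probability = 1.

1.0000


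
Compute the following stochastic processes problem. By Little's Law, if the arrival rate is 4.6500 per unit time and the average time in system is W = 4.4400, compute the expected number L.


Little's Law: L = lambda * W
= 4.6500 * 4.4400
= 20.6460

20.6460


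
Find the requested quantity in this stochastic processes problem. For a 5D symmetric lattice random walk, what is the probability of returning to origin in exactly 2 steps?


P(return in 2 steps) = P(reverse first step) = 1/(2d)
= 1/10
= 0.1000

0.1000


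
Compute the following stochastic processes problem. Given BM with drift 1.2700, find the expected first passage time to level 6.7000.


Expected first passage time = a/mu
= 6.7000/1.2700
= 5.2756

5.2756


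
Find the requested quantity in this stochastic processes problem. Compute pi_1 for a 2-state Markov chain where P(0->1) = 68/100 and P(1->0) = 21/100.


Stationary distribution: pi_0 = p10/(p01+p10), pi_1 = p01/(p01+p10)
p01 = 0.6800, p10 = 0.2100
pi_1 = 0.7640

0.7640


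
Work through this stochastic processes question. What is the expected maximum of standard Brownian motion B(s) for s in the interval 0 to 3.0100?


E(max B(s)) = sqrt(2t/pi)
= sqrt(2*3.0100/pi)
= sqrt(1.9162)
= 1.3843

1.3843


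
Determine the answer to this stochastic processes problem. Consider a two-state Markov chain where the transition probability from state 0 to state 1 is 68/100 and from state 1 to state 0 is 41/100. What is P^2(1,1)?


Computing P^2 by matrix multiplication.
P = [[0.3200, 0.6800], [0.4100, 0.5900]]
After raising P to the power 2:
P^2(1,1) = 0.6269

0.6269


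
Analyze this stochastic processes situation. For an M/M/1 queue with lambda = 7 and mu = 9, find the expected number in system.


rho = 7/9 = 0.7778
L = rho/(1-rho)
= 0.7778/0.2222
= 3.5000

3.5000


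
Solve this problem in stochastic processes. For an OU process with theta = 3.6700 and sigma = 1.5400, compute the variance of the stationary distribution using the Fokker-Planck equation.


Stationary variance = sigma^2 / (2*theta)
= 1.5400^2 / (2*3.6700)
= 2.3716 / 7.3400
= 0.3231

0.3231


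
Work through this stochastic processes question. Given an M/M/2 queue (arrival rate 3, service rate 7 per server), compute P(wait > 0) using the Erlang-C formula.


a = lambda/mu = 0.4286
rho = a/c = 0.2143
Erlang-C formula applied:
C(c,a) = 0.0756

0.0756


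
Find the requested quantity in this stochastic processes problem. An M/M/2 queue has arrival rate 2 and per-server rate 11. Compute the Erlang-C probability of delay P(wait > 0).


a = lambda/mu = 0.1818
rho = a/c = 0.0909
Erlang-C formula applied:
C(c,a) = 0.0152

0.0152


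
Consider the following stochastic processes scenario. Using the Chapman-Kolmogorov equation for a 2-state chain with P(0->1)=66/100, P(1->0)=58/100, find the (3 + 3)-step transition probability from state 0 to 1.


P^6 = P^3 * P^3
Computing via matrix multiplication of the transition matrix.
Entry (0,1) of P^6 = 0.5322

0.5322


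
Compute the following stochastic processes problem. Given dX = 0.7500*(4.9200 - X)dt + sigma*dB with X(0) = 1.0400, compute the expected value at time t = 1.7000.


E[X(t)] = mu + (X(0) - mu)*exp(-theta*t)
= 4.9200 + (1.0400 - 4.9200)*exp(-0.7500*1.7000)
= 4.9200 + -3.8800 * 0.2794
= 3.8358

3.8358


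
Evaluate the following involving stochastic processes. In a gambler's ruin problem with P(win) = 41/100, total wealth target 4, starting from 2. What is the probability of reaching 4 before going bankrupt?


Gambler's ruin formula:
r = q/p = 0.5900/0.4100 = 1.4390
P(win) = (1 - r^i)/(1 - r^N)
= (1 - 1.4390^2)/(1 - 1.4390^4)
= 0.3256

0.3256
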